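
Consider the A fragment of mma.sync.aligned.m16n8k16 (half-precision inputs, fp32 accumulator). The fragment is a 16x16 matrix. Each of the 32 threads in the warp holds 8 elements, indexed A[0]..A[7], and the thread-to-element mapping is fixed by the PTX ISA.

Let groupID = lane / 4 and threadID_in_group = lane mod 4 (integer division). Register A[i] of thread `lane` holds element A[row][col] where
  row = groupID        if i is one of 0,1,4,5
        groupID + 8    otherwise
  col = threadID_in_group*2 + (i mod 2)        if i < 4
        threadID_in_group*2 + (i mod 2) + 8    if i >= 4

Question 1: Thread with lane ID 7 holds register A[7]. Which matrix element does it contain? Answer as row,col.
lane 7⇒7/4=1, 7 mod 4=3
i=7  r:1+8⇒9  c:2·3+1+8⇒15

9,15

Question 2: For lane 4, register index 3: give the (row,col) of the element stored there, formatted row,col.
9,1

L=4=>grp=4>>2=1, tig=4&3=0
[3]=>row 1+8=9  col 0·2+1+0=1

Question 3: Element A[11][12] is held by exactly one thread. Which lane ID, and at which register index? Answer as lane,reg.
r=11->g=3,rb=1  c=12->cb=1,t=2,b0=0
L=3*4+2=14  i=1*4+1*2+0=6

14,6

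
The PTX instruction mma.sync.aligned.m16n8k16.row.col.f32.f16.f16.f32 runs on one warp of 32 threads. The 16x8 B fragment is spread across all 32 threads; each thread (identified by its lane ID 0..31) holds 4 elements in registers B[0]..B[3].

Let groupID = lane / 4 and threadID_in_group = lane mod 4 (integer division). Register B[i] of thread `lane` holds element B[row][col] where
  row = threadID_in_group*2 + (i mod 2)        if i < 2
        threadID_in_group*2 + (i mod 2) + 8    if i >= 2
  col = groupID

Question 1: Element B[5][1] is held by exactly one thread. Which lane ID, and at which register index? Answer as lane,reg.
c=1→G=1  r=5→rhi=0,T=2,p=1
L=1*4+2=6  i=0*2+1=1

6,1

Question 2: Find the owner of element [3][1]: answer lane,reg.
5,1

c=1→G=1  r=3→rhi=0,T=1,p=1
L=1*4+1=5  i=0*2+1=1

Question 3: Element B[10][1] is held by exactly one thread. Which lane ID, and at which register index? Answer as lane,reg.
c:1=>grp=1  r:10=>rB=1,tig=1,lo=0
L=1*4+1=5  i=1*2+0=2

5,2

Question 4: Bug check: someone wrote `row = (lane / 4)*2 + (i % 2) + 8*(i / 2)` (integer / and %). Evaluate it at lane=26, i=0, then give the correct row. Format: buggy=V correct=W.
buggy=12 correct=4

`(lane / 4)*2 + (i % 2) + 8*(i / 2)`[26,0]→12
lane 26→26/4=6, 26 mod 4=2
i=0  r:2·2+0+0→4  c:6
row: 12 vs 4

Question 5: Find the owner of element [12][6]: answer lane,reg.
26,2

c=6→G=6  r=12→rhi=1,T=2,p=0
L=6*4+2=26  i=1*2+0=2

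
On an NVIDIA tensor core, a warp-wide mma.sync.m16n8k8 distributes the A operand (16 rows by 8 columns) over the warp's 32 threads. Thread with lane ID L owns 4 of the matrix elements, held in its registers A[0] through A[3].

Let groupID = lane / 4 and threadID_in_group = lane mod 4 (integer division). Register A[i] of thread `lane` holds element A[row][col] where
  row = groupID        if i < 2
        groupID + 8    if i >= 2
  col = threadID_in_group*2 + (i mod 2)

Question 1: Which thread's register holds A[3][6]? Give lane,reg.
r: 3->gid=3,r8=0  c: 6->tid=3,i&1=0
L=3*4+3=15  i=0*2+0=0

15,0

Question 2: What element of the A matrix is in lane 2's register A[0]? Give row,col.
0,4

lane 2->2/4=0, 2 mod 4=2
i=0  r:0+0->0  c:2·2+0->4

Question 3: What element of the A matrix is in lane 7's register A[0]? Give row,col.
1,6

lane 7: g=1 (7/4), t=3 (7%4)
i=0: r=1+0=1, c=3*2+0=6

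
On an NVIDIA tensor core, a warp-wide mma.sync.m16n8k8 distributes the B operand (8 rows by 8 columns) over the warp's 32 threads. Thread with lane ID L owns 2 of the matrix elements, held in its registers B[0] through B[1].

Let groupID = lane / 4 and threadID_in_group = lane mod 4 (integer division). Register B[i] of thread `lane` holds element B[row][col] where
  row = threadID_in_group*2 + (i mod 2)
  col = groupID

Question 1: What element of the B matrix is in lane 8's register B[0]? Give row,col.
0,2

lane 8: g=2 (8/4), t=0 (8%4)
i=0: r=0*2+0=0, c=g=2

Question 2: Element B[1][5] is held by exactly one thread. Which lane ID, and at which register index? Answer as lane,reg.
20,1

c: 5->gid=5  r: 1->tid=0,i&1=1
L=5*4+0=20  i=1=1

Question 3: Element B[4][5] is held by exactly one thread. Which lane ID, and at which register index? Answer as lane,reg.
c: 5->gid=5  r: 4->tid=2,i&1=0
L=5*4+2=22  i=0=0

22,0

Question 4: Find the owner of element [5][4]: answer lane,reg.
18,1

c:4=>grp=4  r:5=>tig=2,lo=1
L=4*4+2=18  i=1=1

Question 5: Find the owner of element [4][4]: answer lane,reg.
c=4->g=4  r=4->t=2,b0=0
L=4*4+2=18  i=0=0

18,0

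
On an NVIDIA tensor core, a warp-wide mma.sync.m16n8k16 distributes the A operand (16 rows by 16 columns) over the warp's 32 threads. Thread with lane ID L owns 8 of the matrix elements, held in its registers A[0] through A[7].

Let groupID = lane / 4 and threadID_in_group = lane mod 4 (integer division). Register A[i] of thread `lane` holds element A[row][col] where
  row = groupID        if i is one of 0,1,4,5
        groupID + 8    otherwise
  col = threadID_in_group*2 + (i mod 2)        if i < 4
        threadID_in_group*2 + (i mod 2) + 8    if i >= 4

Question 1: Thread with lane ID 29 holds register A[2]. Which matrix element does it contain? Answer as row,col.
15,2

29: grp=7,tig=1
[2] (7+8,1*2+0+0) = (15,2)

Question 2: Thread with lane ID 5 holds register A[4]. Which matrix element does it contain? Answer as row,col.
1,10

5: G=1,T=1
[4] (1+0,1*2+0+8) = (1,10)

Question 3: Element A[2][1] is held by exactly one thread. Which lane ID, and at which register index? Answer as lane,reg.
r=2⇒gr=2,Rb=0  c=1⇒Cb=0,th=0,odd=1
L=2*4+0=8  i=0*4+0*2+1=1

8,1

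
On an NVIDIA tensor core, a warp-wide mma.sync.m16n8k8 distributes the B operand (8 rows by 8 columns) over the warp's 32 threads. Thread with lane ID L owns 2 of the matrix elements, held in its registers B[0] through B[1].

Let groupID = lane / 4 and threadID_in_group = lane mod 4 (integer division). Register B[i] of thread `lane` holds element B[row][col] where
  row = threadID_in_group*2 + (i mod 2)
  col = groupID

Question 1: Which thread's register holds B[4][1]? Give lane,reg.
c: 1->gid=1  r: 4->tid=2,i&1=0
L=1*4+2=6  i=0=0

6,0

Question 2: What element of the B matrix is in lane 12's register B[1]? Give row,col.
L=12→G=12>>2=3, T=12&3=0
[1]→row 0·2+1=1  col G=3

1,3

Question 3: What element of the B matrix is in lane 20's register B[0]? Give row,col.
20: grp=5,tig=0
[0] (0*2+0,5) = (0,5)

0,5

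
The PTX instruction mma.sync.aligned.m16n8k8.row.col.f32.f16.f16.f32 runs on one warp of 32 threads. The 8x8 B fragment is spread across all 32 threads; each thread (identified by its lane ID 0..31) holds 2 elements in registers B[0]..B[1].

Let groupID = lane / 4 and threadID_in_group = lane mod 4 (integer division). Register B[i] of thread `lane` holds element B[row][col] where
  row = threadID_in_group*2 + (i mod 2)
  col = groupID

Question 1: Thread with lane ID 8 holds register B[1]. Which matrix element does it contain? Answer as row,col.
1,2

8: gid=2,tid=0
[1] (0*2+1,2) = (1,2)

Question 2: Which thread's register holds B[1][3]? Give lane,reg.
c=3⇒gr=3  r=1⇒th=0,odd=1
L=3*4+0=12  i=1=1

12,1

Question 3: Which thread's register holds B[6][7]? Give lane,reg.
31,0

c=7→G=7  r=6→T=3,p=0
L=7*4+3=31  i=0=0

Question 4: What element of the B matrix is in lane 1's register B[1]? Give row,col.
3,0

lane 1⇒1/4=0, 1 mod 4=1
i=1  r:2·1+1⇒3  c:0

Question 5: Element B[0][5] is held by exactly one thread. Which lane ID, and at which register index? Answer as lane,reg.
20,0

c=5->g=5  r=0->t=0,b0=0
L=5*4+0=20  i=0=0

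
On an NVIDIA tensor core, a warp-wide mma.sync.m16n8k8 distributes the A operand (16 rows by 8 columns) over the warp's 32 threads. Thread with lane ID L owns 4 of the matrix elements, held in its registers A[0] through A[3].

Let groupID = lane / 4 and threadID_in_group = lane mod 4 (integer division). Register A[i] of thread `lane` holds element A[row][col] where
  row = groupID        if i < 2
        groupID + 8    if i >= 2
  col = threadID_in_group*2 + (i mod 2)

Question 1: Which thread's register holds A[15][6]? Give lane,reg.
r: 15->gid=7,r8=1  c: 6->tid=3,i&1=0
L=7*4+3=31  i=1*2+0=2

31,2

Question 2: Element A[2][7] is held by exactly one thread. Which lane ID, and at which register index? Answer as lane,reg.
r=2⇒gr=2,Rb=0  c=7⇒th=3,odd=1
L=2*4+3=11  i=0*2+1=1

11,1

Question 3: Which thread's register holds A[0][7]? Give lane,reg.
3,1

r=0→G=0,rhi=0  c=7→T=3,p=1
L=0*4+3=3  i=0*2+1=1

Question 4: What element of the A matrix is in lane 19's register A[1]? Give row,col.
L=19->g=19>>2=4, t=19&3=3
[1]->row 4+0=4  col 3·2+1=7

4,7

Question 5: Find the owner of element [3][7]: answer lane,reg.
15,1

r=3⇒gr=3,Rb=0  c=7⇒th=3,odd=1
L=3*4+3=15  i=0*2+1=1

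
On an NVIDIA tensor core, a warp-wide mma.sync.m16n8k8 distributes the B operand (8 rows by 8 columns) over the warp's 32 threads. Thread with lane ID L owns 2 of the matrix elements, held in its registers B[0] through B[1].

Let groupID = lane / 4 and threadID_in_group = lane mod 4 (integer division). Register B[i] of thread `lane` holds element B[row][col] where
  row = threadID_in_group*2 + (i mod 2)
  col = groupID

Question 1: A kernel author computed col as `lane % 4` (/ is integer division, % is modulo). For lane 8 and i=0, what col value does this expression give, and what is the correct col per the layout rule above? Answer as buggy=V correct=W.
`lane % 4`[8,0]->0
lane 8: gid=2 (8/4), tid=0 (8%4)
i=0: r=0*2+0=0, c=gid=2
col: 0 vs 2

buggy=0 correct=2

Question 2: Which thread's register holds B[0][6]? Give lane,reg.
24,0

c=6⇒gr=6  r=0⇒th=0,odd=0
L=6*4+0=24  i=0=0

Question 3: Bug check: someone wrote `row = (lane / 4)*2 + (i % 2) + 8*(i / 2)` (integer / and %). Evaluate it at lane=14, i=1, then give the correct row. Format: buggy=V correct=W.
buggy=7 correct=5

`(lane / 4)*2 + (i % 2) + 8*(i / 2)`[14,1]=>7
14: grp=3,tig=2
[1] (2*2+1,3) = (5,3)
row: 7 vs 5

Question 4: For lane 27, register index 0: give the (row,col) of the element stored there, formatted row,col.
L=27->g=27>>2=6, t=27&3=3
[0]->row 3·2+0=6  col g=6

6,6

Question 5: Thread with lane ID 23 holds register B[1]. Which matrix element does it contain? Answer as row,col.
7,5

lane 23→23/4=5, 23 mod 4=3
i=1  r:2·3+1→7  c:5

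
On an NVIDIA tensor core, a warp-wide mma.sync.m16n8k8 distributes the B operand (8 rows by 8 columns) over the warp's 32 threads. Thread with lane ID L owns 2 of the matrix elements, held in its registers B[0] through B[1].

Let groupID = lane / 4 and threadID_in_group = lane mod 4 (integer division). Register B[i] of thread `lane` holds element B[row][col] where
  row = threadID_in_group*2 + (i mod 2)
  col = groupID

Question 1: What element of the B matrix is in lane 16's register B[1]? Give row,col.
1,4

16: grp=4,tig=0
[1] (0*2+1,4) = (1,4)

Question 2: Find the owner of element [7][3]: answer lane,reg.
c: 3->gid=3  r: 7->tid=3,i&1=1
L=3*4+3=15  i=1=1

15,1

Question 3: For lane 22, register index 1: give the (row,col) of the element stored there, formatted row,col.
lane 22=>22/4=5, 22 mod 4=2
i=1  r:2·2+1=>5  c:5

5,5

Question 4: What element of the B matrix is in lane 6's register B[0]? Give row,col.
4,1

lane 6: g=1 (6/4), t=2 (6%4)
i=0: r=2*2+0=4, c=g=1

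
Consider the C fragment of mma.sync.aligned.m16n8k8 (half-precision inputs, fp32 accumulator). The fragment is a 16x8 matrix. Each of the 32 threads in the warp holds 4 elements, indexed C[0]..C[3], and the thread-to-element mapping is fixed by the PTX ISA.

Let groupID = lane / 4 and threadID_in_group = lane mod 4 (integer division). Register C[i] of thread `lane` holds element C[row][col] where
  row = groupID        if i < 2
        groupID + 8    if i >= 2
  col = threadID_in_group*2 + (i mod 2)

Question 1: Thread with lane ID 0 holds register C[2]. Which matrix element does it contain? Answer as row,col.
8,0

0: G=0,T=0
[2] (0+8,0*2+0) = (8,0)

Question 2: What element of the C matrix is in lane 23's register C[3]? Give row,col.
13,7

23: g=5,t=3
[3] (5+8,3*2+1) = (13,7)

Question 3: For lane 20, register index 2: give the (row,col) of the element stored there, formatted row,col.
13,0

20: g=5,t=0
[2] (5+8,0*2+0) = (13,0)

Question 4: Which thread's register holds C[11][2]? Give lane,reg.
13,2

r=11->g=3,rb=1  c=2->t=1,b0=0
L=3*4+1=13  i=1*2+0=2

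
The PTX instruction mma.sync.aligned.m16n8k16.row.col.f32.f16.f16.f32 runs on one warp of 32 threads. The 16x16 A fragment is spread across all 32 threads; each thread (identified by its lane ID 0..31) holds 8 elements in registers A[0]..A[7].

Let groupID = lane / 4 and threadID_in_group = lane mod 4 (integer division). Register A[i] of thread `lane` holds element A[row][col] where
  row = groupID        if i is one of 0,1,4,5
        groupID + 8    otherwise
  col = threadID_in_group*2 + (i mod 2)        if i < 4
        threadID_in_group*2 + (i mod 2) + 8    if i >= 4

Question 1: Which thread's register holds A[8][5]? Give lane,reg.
r=8⇒gr=0,Rb=1  c=5⇒Cb=0,th=2,odd=1
L=0*4+2=2  i=0*4+1*2+1=3

2,3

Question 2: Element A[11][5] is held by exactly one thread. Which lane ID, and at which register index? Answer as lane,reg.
14,3

r: 11->gid=3,r8=1  c: 5->c8=0,tid=2,i&1=1
L=3*4+2=14  i=0*4+1*2+1=3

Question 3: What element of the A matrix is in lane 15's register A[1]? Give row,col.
lane 15=>15/4=3, 15 mod 4=3
i=1  r:3+0=>3  c:2·3+1+0=>7

3,7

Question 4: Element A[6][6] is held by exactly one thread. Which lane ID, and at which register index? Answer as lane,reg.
27,0

r=6⇒gr=6,Rb=0  c=6⇒Cb=0,th=3,odd=0
L=6*4+3=27  i=0*4+0*2+0=0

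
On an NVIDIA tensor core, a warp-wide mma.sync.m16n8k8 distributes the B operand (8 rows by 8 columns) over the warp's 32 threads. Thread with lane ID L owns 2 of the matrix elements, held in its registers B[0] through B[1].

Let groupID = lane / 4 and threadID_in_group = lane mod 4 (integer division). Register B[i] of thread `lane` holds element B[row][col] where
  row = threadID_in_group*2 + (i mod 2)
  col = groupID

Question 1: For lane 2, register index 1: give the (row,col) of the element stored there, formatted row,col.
2: grp=0,tig=2
[1] (2*2+1,0) = (5,0)

5,0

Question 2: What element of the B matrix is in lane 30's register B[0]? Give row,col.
4,7

lane 30: gid=7 (30/4), tid=2 (30%4)
i=0: r=2*2+0=4, c=gid=7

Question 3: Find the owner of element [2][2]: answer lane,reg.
9,0

c=2->g=2  r=2->t=1,b0=0
L=2*4+1=9  i=0=0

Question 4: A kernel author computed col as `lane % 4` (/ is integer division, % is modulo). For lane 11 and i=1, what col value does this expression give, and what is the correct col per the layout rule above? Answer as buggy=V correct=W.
buggy=3 correct=2

`lane % 4`[11,1]=>3
11: grp=2,tig=3
[1] (3*2+1,2) = (7,2)
col: 3 vs 2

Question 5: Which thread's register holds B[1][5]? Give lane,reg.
c=5⇒gr=5  r=1⇒th=0,odd=1
L=5*4+0=20  i=1=1

20,1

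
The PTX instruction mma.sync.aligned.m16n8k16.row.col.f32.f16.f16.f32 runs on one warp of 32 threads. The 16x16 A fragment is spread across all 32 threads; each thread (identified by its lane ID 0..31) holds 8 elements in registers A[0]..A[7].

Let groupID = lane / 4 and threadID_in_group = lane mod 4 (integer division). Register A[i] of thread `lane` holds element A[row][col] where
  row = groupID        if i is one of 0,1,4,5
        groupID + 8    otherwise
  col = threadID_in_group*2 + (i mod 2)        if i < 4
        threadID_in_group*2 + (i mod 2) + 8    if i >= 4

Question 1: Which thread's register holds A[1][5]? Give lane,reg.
r: 1->gid=1,r8=0  c: 5->c8=0,tid=2,i&1=1
L=1*4+2=6  i=0*4+0*2+1=1

6,1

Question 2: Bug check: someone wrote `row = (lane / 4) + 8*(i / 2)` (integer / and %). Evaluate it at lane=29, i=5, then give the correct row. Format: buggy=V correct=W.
`(lane / 4) + 8*(i / 2)`[29,5]⇒23
29: gr=7,th=1
[5] (7+0,1*2+1+8) = (7,11)
row: 23 vs 7

buggy=23 correct=7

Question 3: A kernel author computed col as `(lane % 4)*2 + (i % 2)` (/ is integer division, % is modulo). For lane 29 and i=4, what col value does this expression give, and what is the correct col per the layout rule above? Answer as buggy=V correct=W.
buggy=2 correct=10

`(lane % 4)*2 + (i % 2)`[29,4]⇒2
29: gr=7,th=1
[4] (7+0,1*2+0+8) = (7,10)
col: 2 vs 10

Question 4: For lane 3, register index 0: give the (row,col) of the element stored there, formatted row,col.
0,6

lane 3: G=0 (3/4), T=3 (3%4)
i=0: r=0+0=0, c=3*2+0+0=6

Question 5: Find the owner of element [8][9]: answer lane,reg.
0,7

r=8->g=0,rb=1  c=9->cb=1,t=0,b0=1
L=0*4+0=0  i=1*4+1*2+1=7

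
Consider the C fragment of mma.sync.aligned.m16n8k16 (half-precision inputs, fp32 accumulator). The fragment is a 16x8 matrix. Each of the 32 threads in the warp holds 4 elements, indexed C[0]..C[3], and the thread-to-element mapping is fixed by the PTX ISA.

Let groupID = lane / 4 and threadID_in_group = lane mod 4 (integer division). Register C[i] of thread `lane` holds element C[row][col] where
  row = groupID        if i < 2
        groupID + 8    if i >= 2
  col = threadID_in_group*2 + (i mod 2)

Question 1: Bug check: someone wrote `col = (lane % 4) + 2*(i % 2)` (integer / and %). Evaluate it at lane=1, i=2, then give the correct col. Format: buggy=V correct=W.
`(lane % 4) + 2*(i % 2)`[1,2]=>1
lane 1: grp=0 (1/4), tig=1 (1%4)
i=2: r=0+8=8, c=1*2+0=2
col: 1 vs 2

buggy=1 correct=2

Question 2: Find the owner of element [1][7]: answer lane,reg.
r: 1->gid=1,r8=0  c: 7->tid=3,i&1=1
L=1*4+3=7  i=0*2+1=1

7,1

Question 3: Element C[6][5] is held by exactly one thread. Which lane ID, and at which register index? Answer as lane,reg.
r: 6->gid=6,r8=0  c: 5->tid=2,i&1=1
L=6*4+2=26  i=0*2+1=1

26,1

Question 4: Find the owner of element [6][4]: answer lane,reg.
26,0

r=6->g=6,rb=0  c=4->t=2,b0=0
L=6*4+2=26  i=0*2+0=0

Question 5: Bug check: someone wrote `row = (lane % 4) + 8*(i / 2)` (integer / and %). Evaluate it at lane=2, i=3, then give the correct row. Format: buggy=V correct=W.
buggy=10 correct=8

`(lane % 4) + 8*(i / 2)`[2,3]=>10
lane 2=>2/4=0, 2 mod 4=2
i=3  r:0+8=>8  c:2·2+1=>5
row: 10 vs 8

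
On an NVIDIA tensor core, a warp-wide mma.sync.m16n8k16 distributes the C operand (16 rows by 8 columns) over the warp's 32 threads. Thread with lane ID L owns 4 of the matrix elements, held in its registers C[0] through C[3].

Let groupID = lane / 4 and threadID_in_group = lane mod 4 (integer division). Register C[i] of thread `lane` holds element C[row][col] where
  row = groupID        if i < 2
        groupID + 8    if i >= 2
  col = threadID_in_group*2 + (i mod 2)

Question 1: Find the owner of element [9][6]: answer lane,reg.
r:9=>grp=1,rB=1  c:6=>tig=3,lo=0
L=1*4+3=7  i=1*2+0=2

7,2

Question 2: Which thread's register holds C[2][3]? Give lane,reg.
r: 2->gid=2,r8=0  c: 3->tid=1,i&1=1
L=2*4+1=9  i=0*2+1=1

9,1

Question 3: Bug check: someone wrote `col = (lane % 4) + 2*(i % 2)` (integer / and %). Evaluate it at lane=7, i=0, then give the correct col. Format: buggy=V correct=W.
buggy=3 correct=6

`(lane % 4) + 2*(i % 2)`[7,0]->3
lane 7->7/4=1, 7 mod 4=3
i=0  r:1+0->1  c:2·3+0->6
col: 3 vs 6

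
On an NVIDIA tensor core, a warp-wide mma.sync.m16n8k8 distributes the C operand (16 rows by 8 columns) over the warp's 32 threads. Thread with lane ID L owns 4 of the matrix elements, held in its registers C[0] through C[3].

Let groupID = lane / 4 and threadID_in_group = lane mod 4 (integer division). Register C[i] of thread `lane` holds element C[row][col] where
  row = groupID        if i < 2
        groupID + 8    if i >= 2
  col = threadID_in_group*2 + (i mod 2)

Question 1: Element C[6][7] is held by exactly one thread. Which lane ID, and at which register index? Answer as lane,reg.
r=6→G=6,rhi=0  c=7→T=3,p=1
L=6*4+3=27  i=0*2+1=1

27,1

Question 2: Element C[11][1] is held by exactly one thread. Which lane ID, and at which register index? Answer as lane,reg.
12,3

r=11→G=3,rhi=1  c=1→T=0,p=1
L=3*4+0=12  i=1*2+1=3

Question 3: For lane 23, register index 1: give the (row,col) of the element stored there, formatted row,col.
lane 23->23/4=5, 23 mod 4=3
i=1  r:5+0->5  c:2·3+1->7

5,7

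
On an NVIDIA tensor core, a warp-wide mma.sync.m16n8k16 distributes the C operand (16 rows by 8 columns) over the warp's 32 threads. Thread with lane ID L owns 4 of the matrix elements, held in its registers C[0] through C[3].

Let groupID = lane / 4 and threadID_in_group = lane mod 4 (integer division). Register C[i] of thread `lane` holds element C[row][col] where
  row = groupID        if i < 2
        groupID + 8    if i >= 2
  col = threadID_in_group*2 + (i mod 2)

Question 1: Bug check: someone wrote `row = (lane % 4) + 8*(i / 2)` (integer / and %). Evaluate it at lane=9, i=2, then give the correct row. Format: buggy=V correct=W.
`(lane % 4) + 8*(i / 2)`[9,2]->9
9: g=2,t=1
[2] (2+8,1*2+0) = (10,2)
row: 9 vs 10

buggy=9 correct=10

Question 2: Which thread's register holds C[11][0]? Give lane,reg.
12,2

r=11->g=3,rb=1  c=0->t=0,b0=0
L=3*4+0=12  i=1*2+0=2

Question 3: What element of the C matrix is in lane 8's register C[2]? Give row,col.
lane 8->8/4=2, 8 mod 4=0
i=2  r:2+8->10  c:2·0+0->0

10,0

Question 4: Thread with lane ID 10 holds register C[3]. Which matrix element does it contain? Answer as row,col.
10,5

10: gr=2,th=2
[3] (2+8,2*2+1) = (10,5)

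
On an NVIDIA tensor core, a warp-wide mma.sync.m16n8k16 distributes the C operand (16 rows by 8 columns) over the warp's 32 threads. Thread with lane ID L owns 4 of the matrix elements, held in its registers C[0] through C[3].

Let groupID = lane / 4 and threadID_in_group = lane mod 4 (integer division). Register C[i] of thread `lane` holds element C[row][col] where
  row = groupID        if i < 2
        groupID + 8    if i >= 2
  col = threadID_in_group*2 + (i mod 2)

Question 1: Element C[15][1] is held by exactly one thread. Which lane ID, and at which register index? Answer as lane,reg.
28,3

r=15⇒gr=7,Rb=1  c=1⇒th=0,odd=1
L=7*4+0=28  i=1*2+1=3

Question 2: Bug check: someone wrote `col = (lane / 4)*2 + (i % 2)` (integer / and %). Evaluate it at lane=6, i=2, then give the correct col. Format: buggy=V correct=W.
buggy=2 correct=4

`(lane / 4)*2 + (i % 2)`[6,2]→2
lane 6→6/4=1, 6 mod 4=2
i=2  r:1+8→9  c:2·2+0→4
col: 2 vs 4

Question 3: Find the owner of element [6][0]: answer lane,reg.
r=6->g=6,rb=0  c=0->t=0,b0=0
L=6*4+0=24  i=0*2+0=0

24,0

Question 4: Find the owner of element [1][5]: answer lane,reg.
6,1

r=1->g=1,rb=0  c=5->t=2,b0=1
L=1*4+2=6  i=0*2+1=1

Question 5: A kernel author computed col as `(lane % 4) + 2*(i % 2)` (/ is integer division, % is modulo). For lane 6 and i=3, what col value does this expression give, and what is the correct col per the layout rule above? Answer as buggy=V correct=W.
buggy=4 correct=5

`(lane % 4) + 2*(i % 2)`[6,3]->4
L=6->gid=6>>2=1, tid=6&3=2
[3]->row 1+8=9  col 2·2+1=5
col: 4 vs 5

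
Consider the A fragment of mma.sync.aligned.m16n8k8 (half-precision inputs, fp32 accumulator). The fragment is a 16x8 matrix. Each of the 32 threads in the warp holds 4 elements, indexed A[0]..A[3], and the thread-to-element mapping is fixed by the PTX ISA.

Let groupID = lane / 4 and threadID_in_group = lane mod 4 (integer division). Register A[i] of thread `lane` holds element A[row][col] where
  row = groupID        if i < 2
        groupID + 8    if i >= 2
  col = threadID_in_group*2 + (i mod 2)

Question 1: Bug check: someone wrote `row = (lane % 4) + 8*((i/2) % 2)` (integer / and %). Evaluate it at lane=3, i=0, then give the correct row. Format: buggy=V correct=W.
buggy=3 correct=0

`(lane % 4) + 8*((i/2) % 2)`[3,0]→3
lane 3: G=0 (3/4), T=3 (3%4)
i=0: r=0+0=0, c=3*2+0=6
row: 3 vs 0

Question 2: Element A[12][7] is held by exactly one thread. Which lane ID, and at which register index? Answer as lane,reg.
19,3

r=12⇒gr=4,Rb=1  c=7⇒th=3,odd=1
L=4*4+3=19  i=1*2+1=3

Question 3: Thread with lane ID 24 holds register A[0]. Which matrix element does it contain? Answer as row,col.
6,0

lane 24: G=6 (24/4), T=0 (24%4)
i=0: r=6+0=6, c=0*2+0=0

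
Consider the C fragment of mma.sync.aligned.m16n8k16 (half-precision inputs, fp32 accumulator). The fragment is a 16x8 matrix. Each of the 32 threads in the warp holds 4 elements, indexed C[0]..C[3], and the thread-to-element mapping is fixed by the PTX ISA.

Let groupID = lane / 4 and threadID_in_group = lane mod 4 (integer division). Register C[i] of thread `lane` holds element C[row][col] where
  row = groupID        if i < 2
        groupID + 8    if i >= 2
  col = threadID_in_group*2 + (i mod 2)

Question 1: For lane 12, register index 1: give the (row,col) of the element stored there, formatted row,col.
3,1

lane 12⇒12/4=3, 12 mod 4=0
i=1  r:3+0⇒3  c:2·0+1⇒1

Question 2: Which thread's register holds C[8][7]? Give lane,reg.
3,3

r:8=>grp=0,rB=1  c:7=>tig=3,lo=1
L=0*4+3=3  i=1*2+1=3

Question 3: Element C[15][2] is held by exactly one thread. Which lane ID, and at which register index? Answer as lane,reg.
29,2

r:15=>grp=7,rB=1  c:2=>tig=1,lo=0
L=7*4+1=29  i=1*2+0=2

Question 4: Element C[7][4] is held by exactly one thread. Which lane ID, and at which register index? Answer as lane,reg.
r: 7->gid=7,r8=0  c: 4->tid=2,i&1=0
L=7*4+2=30  i=0*2+0=0

30,0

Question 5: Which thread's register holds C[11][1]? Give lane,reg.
12,3

r=11⇒gr=3,Rb=1  c=1⇒th=0,odd=1
L=3*4+0=12  i=1*2+1=3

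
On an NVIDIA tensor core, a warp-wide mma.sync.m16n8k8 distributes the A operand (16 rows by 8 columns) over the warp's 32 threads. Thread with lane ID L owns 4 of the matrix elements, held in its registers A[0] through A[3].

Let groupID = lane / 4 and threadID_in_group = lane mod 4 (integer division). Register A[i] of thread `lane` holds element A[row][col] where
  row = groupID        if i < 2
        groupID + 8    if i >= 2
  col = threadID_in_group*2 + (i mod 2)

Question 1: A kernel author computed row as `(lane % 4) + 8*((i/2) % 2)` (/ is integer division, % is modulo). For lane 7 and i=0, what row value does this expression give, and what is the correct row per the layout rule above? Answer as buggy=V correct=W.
`(lane % 4) + 8*((i/2) % 2)`[7,0]⇒3
7: gr=1,th=3
[0] (1+0,3*2+0) = (1,6)
row: 3 vs 1

buggy=3 correct=1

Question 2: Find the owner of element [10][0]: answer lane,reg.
8,2

r: 10->gid=2,r8=1  c: 0->tid=0,i&1=0
L=2*4+0=8  i=1*2+0=2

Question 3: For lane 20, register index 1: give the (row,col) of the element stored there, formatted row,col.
lane 20: gr=5 (20/4), th=0 (20%4)
i=1: r=5+0=5, c=0*2+1=1

5,1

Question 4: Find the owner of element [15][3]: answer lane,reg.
29,3

r: 15->gid=7,r8=1  c: 3->tid=1,i&1=1
L=7*4+1=29  i=1*2+1=3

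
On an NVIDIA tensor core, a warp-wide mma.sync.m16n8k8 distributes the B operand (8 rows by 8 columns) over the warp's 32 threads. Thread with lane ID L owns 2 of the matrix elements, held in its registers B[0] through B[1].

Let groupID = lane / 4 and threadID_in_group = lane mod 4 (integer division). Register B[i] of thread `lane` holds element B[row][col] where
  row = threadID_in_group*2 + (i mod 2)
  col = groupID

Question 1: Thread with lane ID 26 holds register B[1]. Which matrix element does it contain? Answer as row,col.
L=26=>grp=26>>2=6, tig=26&3=2
[1]=>row 2·2+1=5  col grp=6

5,6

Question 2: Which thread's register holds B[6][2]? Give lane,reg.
11,0

c=2->g=2  r=6->t=3,b0=0
L=2*4+3=11  i=0=0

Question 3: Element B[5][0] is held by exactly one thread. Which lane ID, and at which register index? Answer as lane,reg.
c: 0->gid=0  r: 5->tid=2,i&1=1
L=0*4+2=2  i=1=1

2,1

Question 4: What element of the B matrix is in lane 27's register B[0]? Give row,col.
lane 27=>27/4=6, 27 mod 4=3
i=0  r:2·3+0=>6  c:6

6,6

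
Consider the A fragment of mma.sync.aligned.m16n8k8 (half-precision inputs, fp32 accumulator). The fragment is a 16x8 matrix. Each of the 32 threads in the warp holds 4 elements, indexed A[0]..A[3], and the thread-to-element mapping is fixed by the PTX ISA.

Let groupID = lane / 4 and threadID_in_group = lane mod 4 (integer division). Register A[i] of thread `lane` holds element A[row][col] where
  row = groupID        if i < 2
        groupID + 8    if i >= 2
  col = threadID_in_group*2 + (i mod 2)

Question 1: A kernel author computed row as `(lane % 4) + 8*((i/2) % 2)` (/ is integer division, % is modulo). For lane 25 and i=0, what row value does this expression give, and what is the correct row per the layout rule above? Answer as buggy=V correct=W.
`(lane % 4) + 8*((i/2) % 2)`[25,0]⇒1
25: gr=6,th=1
[0] (6+0,1*2+0) = (6,2)
row: 1 vs 6

buggy=1 correct=6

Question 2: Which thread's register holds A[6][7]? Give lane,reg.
27,1

r=6⇒gr=6,Rb=0  c=7⇒th=3,odd=1
L=6*4+3=27  i=0*2+1=1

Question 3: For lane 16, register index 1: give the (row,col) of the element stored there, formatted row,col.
4,1

L=16->g=16>>2=4, t=16&3=0
[1]->row 4+0=4  col 0·2+1=1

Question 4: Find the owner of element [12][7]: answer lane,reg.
19,3

r: 12->gid=4,r8=1  c: 7->tid=3,i&1=1
L=4*4+3=19  i=1*2+1=3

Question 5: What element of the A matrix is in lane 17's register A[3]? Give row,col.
12,3

lane 17->17/4=4, 17 mod 4=1
i=3  r:4+8->12  c:2·1+1->3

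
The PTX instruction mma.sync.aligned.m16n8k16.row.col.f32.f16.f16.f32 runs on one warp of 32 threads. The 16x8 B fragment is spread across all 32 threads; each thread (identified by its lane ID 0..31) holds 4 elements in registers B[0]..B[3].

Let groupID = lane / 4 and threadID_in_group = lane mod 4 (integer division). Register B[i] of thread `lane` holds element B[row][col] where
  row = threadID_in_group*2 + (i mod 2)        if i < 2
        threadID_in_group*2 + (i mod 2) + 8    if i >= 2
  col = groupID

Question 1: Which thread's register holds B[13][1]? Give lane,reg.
c: 1->gid=1  r: 13->r8=1,tid=2,i&1=1
L=1*4+2=6  i=1*2+1=3

6,3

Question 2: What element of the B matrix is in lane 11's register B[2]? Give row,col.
14,2

11: g=2,t=3
[2] (3*2+0+8,2) = (14,2)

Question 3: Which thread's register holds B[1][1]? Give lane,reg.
c:1=>grp=1  r:1=>rB=0,tig=0,lo=1
L=1*4+0=4  i=0*2+1=1

4,1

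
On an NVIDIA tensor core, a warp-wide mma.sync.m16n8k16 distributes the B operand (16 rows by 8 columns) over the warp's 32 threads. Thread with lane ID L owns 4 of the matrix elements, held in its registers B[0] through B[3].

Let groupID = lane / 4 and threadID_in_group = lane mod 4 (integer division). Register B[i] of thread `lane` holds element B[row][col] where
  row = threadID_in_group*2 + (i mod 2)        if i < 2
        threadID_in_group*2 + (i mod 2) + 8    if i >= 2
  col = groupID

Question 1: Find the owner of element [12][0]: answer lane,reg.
c=0⇒gr=0  r=12⇒Rb=1,th=2,odd=0
L=0*4+2=2  i=1*2+0=2

2,2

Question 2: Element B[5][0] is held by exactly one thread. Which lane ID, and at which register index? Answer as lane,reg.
c: 0->gid=0  r: 5->r8=0,tid=2,i&1=1
L=0*4+2=2  i=0*2+1=1

2,1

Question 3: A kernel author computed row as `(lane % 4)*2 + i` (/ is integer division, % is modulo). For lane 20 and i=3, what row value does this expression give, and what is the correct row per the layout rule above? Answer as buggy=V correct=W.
buggy=3 correct=9

`(lane % 4)*2 + i`[20,3]=>3
L=20=>grp=20>>2=5, tig=20&3=0
[3]=>row 0·2+1+8=9  col grp=5
row: 3 vs 9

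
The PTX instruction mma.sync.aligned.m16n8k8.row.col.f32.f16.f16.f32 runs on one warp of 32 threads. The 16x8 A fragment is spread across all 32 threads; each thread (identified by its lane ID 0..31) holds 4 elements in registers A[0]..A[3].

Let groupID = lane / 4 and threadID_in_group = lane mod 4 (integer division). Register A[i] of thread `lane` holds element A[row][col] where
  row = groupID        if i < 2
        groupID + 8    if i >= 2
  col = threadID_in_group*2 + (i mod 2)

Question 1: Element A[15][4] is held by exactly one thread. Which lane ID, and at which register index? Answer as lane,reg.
30,2

r:15=>grp=7,rB=1  c:4=>tig=2,lo=0
L=7*4+2=30  i=1*2+0=2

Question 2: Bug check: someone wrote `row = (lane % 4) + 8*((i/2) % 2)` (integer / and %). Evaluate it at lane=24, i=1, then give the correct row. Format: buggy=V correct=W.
buggy=0 correct=6

`(lane % 4) + 8*((i/2) % 2)`[24,1]->0
L=24->gid=24>>2=6, tid=24&3=0
[1]->row 6+0=6  col 0·2+1=1
row: 0 vs 6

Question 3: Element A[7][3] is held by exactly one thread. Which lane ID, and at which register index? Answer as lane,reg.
29,1

r=7⇒gr=7,Rb=0  c=3⇒th=1,odd=1
L=7*4+1=29  i=0*2+1=1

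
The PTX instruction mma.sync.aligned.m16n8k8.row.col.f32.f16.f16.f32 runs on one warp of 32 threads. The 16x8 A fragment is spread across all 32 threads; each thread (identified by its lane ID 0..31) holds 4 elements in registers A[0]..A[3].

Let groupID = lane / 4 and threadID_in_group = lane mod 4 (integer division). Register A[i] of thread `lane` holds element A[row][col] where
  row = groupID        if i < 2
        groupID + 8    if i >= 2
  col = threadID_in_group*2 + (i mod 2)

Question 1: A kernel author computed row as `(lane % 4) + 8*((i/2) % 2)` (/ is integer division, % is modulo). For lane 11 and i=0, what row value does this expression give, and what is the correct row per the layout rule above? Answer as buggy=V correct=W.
buggy=3 correct=2

`(lane % 4) + 8*((i/2) % 2)`[11,0]→3
11: G=2,T=3
[0] (2+0,3*2+0) = (2,6)
row: 3 vs 2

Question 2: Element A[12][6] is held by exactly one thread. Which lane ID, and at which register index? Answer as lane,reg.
19,2

r=12->g=4,rb=1  c=6->t=3,b0=0
L=4*4+3=19  i=1*2+0=2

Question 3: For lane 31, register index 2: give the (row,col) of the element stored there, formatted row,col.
lane 31: g=7 (31/4), t=3 (31%4)
i=2: r=7+8=15, c=3*2+0=6

15,6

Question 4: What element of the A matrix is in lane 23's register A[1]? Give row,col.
lane 23: G=5 (23/4), T=3 (23%4)
i=1: r=5+0=5, c=3*2+1=7

5,7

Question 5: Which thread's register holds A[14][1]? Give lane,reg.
r:14=>grp=6,rB=1  c:1=>tig=0,lo=1
L=6*4+0=24  i=1*2+1=3

24,3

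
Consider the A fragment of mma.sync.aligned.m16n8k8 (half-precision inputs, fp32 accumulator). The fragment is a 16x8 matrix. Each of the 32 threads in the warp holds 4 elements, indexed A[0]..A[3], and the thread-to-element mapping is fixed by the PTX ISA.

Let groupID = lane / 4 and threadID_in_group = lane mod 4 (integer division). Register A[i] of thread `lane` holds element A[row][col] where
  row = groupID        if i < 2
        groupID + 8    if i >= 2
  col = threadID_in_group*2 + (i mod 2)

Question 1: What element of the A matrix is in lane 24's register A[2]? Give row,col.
14,0

24: grp=6,tig=0
[2] (6+8,0*2+0) = (14,0)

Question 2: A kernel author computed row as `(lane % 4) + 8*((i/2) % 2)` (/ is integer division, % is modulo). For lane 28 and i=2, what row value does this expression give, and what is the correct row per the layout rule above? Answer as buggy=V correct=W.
buggy=8 correct=15

`(lane % 4) + 8*((i/2) % 2)`[28,2]⇒8
28: gr=7,th=0
[2] (7+8,0*2+0) = (15,0)
row: 8 vs 15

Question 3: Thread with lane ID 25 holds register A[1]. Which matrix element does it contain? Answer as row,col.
lane 25=>25/4=6, 25 mod 4=1
i=1  r:6+0=>6  c:2·1+1=>3

6,3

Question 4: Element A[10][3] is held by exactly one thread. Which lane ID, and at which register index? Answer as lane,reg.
r=10→G=2,rhi=1  c=3→T=1,p=1
L=2*4+1=9  i=1*2+1=3

9,3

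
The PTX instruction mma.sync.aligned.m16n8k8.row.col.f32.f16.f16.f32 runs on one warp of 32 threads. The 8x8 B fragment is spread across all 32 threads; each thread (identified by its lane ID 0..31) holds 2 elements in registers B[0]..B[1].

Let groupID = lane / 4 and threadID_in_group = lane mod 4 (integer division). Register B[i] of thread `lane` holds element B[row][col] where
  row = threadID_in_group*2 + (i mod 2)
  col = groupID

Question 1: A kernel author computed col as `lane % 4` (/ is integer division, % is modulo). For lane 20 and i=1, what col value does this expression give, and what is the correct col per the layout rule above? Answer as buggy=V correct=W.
`lane % 4`[20,1]→0
20: G=5,T=0
[1] (0*2+1,5) = (1,5)
col: 0 vs 5

buggy=0 correct=5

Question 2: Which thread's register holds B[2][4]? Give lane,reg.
c=4⇒gr=4  r=2⇒th=1,odd=0
L=4*4+1=17  i=0=0

17,0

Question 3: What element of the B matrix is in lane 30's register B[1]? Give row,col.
5,7

L=30→G=30>>2=7, T=30&3=2
[1]→row 2·2+1=5  col G=7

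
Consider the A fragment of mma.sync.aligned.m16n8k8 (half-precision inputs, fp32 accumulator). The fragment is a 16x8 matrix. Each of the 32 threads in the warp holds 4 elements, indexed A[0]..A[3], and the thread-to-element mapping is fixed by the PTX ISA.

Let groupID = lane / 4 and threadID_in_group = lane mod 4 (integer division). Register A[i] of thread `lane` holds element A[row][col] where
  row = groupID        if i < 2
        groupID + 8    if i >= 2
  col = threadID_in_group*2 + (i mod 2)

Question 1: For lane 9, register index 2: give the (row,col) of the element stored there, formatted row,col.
10,2

L=9⇒gr=9>>2=2, th=9&3=1
[2]⇒row 2+8=10  col 1·2+0=2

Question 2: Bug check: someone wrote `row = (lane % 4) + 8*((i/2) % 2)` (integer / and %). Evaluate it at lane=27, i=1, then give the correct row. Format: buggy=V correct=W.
`(lane % 4) + 8*((i/2) % 2)`[27,1]→3
27: G=6,T=3
[1] (6+0,3*2+1) = (6,7)
row: 3 vs 6

buggy=3 correct=6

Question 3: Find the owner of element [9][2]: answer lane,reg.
5,2

r=9⇒gr=1,Rb=1  c=2⇒th=1,odd=0
L=1*4+1=5  i=1*2+0=2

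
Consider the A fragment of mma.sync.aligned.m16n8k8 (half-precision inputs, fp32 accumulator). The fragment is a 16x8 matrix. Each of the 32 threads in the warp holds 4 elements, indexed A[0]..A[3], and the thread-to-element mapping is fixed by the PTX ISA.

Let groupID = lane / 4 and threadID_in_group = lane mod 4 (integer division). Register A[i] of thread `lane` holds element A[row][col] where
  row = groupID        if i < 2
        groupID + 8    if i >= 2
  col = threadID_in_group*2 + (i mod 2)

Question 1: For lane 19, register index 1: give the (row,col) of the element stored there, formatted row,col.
4,7

lane 19=>19/4=4, 19 mod 4=3
i=1  r:4+0=>4  c:2·3+1=>7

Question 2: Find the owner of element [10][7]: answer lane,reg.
11,3

r: 10->gid=2,r8=1  c: 7->tid=3,i&1=1
L=2*4+3=11  i=1*2+1=3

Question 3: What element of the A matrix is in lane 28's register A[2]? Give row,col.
15,0

L=28->gid=28>>2=7, tid=28&3=0
[2]->row 7+8=15  col 0·2+0=0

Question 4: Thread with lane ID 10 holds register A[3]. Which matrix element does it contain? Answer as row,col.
10,5

L=10->g=10>>2=2, t=10&3=2
[3]->row 2+8=10  col 2·2+1=5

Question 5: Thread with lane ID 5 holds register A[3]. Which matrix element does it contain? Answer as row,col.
9,3

5: gid=1,tid=1
[3] (1+8,1*2+1) = (9,3)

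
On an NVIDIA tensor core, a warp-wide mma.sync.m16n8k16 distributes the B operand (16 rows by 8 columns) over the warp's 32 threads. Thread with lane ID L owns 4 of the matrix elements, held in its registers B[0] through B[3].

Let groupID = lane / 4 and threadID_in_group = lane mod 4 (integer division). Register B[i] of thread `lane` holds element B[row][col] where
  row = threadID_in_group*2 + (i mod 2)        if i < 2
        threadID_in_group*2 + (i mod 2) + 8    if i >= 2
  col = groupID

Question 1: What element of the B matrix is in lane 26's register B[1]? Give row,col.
5,6

L=26→G=26>>2=6, T=26&3=2
[1]→row 2·2+1+0=5  col G=6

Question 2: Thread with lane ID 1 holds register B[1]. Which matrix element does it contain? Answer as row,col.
L=1->g=1>>2=0, t=1&3=1
[1]->row 1·2+1+0=3  col g=0

3,0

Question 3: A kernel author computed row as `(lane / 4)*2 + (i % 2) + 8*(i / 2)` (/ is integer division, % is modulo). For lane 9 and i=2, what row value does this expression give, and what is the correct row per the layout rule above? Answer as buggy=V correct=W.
`(lane / 4)*2 + (i % 2) + 8*(i / 2)`[9,2]=>12
L=9=>grp=9>>2=2, tig=9&3=1
[2]=>row 1·2+0+8=10  col grp=2
row: 12 vs 10

buggy=12 correct=10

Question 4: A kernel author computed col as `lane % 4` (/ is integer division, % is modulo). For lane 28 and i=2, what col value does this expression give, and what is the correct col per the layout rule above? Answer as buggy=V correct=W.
buggy=0 correct=7

`lane % 4`[28,2]→0
lane 28→28/4=7, 28 mod 4=0
i=2  r:2·0+0+8→8  c:7
col: 0 vs 7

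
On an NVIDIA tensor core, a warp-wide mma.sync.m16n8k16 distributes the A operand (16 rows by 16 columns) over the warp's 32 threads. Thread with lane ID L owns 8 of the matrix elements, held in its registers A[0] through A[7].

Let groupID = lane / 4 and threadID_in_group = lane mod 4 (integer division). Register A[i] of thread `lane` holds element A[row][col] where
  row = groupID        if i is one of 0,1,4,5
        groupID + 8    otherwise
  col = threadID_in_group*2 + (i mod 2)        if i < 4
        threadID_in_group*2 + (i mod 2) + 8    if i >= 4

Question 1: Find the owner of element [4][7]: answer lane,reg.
19,1

r=4⇒gr=4,Rb=0  c=7⇒Cb=0,th=3,odd=1
L=4*4+3=19  i=0*4+0*2+1=1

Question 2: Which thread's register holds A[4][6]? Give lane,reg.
r=4→G=4,rhi=0  c=6→chi=0,T=3,p=0
L=4*4+3=19  i=0*4+0*2+0=0

19,0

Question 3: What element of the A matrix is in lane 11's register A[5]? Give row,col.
L=11=>grp=11>>2=2, tig=11&3=3
[5]=>row 2+0=2  col 3·2+1+8=15

2,15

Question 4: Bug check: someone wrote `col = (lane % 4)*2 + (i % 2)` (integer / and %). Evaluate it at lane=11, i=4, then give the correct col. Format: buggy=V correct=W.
buggy=6 correct=14

`(lane % 4)*2 + (i % 2)`[11,4]->6
11: gid=2,tid=3
[4] (2+0,3*2+0+8) = (2,14)
col: 6 vs 14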